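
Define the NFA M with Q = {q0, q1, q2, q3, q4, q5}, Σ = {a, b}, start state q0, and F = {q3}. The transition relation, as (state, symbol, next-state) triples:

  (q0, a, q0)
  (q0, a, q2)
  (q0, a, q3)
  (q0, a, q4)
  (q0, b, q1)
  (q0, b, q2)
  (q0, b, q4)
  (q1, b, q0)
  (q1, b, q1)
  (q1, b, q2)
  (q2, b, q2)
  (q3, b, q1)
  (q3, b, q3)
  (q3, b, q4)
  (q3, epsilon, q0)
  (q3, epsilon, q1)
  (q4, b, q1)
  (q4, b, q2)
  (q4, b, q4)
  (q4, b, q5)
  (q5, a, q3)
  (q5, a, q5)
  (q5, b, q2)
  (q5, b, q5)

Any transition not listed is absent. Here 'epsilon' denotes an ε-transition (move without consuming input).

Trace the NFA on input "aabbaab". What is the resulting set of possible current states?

Start in {q0}.
Read 'a': q0→{q0, q2, q3, q4}; union {q0, q2, q3, q4}; ε-closure = {q0, q1, q2, q3, q4}.
Read 'a': q0→{q0, q2, q3, q4}, q1→∅, q2→∅, q3→∅, q4→∅; union {q0, q2, q3, q4}; ε-closure = {q0, q1, q2, q3, q4}.
Read 'b': q0→{q1, q2, q4}, q1→{q0, q1, q2}, q2→{q2}, q3→{q1, q3, q4}, q4→{q1, q2, q4, q5}; now {q0, q1, q2, q3, q4, q5}.
Read 'b': q0→{q1, q2, q4}, q1→{q0, q1, q2}, q2→{q2}, q3→{q1, q3, q4}, q4→{q1, q2, q4, q5}, q5→{q2, q5}; now {q0, q1, q2, q3, q4, q5}.
Read 'a': q0→{q0, q2, q3, q4}, q1→∅, q2→∅, q3→∅, q4→∅, q5→{q3, q5}; union {q0, q2, q3, q4, q5}; ε-closure = {q0, q1, q2, q3, q4, q5}.
Read 'a': q0→{q0, q2, q3, q4}, q1→∅, q2→∅, q3→∅, q4→∅, q5→{q3, q5}; union {q0, q2, q3, q4, q5}; ε-closure = {q0, q1, q2, q3, q4, q5}.
Read 'b': q0→{q1, q2, q4}, q1→{q0, q1, q2}, q2→{q2}, q3→{q1, q3, q4}, q4→{q1, q2, q4, q5}, q5→{q2, q5}; now {q0, q1, q2, q3, q4, q5}.

{q0, q1, q2, q3, q4, q5}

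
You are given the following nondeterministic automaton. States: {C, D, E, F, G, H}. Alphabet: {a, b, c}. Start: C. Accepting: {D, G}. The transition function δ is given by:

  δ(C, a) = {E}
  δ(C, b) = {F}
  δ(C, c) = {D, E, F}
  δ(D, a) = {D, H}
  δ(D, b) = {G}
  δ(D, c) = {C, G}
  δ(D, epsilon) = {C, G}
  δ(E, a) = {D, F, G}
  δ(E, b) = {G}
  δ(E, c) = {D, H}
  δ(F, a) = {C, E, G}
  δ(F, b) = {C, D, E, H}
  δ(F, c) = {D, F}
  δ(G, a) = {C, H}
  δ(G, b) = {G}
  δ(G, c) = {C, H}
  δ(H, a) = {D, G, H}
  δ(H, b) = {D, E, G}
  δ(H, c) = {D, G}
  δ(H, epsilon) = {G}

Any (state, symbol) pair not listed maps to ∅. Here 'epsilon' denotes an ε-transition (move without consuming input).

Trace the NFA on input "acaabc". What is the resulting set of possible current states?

{C, D, E, F, G, H}

Start in {C}.
Read 'a': C→{E}; now {E}.
Read 'c': E→{D, H}; union {D, H}; ε-closure = {C, D, G, H}.
Read 'a': C→{E}, D→{D, H}, G→{C, H}, H→{D, G, H}; now {C, D, E, G, H}.
Read 'a': C→{E}, D→{D, H}, E→{D, F, G}, G→{C, H}, H→{D, G, H}; now {C, D, E, F, G, H}.
Read 'b': C→{F}, D→{G}, E→{G}, F→{C, D, E, H}, G→{G}, H→{D, E, G}; now {C, D, E, F, G, H}.
Read 'c': C→{D, E, F}, D→{C, G}, E→{D, H}, F→{D, F}, G→{C, H}, H→{D, G}; now {C, D, E, F, G, H}.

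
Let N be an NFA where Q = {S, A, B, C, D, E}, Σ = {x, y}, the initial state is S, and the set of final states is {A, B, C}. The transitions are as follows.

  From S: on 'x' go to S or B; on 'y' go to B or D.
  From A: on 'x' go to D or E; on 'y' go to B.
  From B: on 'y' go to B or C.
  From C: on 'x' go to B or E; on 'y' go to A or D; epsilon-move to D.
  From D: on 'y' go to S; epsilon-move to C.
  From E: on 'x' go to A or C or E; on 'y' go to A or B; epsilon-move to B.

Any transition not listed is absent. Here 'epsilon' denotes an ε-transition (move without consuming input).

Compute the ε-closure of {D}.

{C, D}

Begin with {D}.
ε-move D → C; add C.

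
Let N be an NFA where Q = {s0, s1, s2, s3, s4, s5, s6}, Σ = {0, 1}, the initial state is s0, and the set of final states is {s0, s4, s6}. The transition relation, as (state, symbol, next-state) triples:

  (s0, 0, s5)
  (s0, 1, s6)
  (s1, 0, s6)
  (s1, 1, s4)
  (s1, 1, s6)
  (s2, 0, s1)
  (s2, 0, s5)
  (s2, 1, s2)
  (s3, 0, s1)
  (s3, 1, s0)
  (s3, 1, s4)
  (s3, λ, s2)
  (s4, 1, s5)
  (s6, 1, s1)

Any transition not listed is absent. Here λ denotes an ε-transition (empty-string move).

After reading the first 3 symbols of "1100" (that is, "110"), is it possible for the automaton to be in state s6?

Yes

Start in {s0}.
Read '1': {s0} → {s6}.
Read '1': {s6} → {s1}.
Read '0': {s1} → {s6}.
State s6 is in {s6}.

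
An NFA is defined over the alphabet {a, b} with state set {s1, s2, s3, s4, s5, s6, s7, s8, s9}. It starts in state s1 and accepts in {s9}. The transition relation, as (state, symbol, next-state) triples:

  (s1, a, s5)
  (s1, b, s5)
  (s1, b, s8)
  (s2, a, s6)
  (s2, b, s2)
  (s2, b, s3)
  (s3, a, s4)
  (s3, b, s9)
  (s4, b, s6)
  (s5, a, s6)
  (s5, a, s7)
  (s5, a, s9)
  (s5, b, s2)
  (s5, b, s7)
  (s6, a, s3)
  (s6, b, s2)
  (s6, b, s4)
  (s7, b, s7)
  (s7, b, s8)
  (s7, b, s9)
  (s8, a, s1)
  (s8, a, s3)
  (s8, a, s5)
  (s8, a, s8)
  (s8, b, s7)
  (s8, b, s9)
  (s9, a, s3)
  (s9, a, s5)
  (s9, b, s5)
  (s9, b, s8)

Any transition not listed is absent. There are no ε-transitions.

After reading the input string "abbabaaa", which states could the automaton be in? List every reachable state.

{s1, s3, s4, s5, s6, s7, s8, s9}

Start in {s1}.
Read 'a': s1→{s5}; now {s5}.
Read 'b': s5→{s2, s7}; now {s2, s7}.
Read 'b': s2→{s2, s3}, s7→{s7, s8, s9}; now {s2, s3, s7, s8, s9}.
Read 'a': s2→{s6}, s3→{s4}, s7→∅, s8→{s1, s3, s5, s8}, s9→{s3, s5}; now {s1, s3, s4, s5, s6, s8}.
Read 'b': s1→{s5, s8}, s3→{s9}, s4→{s6}, s5→{s2, s7}, s6→{s2, s4}, s8→{s7, s9}; now {s2, s4, s5, s6, s7, s8, s9}.
Read 'a': s2→{s6}, s4→∅, s5→{s6, s7, s9}, s6→{s3}, s7→∅, s8→{s1, s3, s5, s8}, s9→{s3, s5}; now {s1, s3, s5, s6, s7, s8, s9}.
Read 'a': s1→{s5}, s3→{s4}, s5→{s6, s7, s9}, s6→{s3}, s7→∅, s8→{s1, s3, s5, s8}, s9→{s3, s5}; now {s1, s3, s4, s5, s6, s7, s8, s9}.
Read 'a': s1→{s5}, s3→{s4}, s4→∅, s5→{s6, s7, s9}, s6→{s3}, s7→∅, s8→{s1, s3, s5, s8}, s9→{s3, s5}; now {s1, s3, s4, s5, s6, s7, s8, s9}.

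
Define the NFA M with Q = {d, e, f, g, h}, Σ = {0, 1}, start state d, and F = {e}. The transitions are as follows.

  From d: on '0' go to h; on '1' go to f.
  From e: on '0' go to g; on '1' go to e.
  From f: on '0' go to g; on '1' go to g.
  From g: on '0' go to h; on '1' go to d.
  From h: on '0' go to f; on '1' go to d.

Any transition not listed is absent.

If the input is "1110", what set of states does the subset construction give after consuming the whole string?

Start in {d}.
Read '1': d→{f}; now {f}.
Read '1': f→{g}; now {g}.
Read '1': g→{d}; now {d}.
Read '0': d→{h}; now {h}.

{h}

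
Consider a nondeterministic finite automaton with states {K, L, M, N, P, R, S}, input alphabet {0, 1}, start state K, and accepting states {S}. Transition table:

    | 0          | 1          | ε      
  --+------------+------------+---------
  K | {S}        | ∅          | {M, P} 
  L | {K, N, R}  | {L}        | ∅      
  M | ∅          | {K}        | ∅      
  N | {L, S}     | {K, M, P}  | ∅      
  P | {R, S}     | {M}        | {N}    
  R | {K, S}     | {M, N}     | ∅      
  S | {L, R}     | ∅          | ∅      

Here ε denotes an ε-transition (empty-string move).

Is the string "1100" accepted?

Yes

Start: ε-closure({K}) = {K, M, N, P}.
Read '1': {K, M, N, P} → {K, M, N, P}.
Read '1': {K, M, N, P} → {K, M, N, P}.
Read '0': {K, M, N, P} → {L, R, S}.
Read '0': {L, R, S} → {K, L, M, N, P, R, S}.
The final set {K, L, M, N, P, R, S} contains the accepting state S.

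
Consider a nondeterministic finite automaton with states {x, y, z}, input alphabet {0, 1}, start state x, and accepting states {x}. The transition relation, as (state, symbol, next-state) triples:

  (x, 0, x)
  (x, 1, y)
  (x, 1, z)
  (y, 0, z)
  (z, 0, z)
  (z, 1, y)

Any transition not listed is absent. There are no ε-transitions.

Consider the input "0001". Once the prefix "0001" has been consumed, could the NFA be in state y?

Start in {x}.
Read '0': x→{x}; now {x}.
Read '0': x→{x}; now {x}.
Read '0': x→{x}; now {x}.
Read '1': x→{y, z}; now {y, z}.
State y is in {y, z}.

Yes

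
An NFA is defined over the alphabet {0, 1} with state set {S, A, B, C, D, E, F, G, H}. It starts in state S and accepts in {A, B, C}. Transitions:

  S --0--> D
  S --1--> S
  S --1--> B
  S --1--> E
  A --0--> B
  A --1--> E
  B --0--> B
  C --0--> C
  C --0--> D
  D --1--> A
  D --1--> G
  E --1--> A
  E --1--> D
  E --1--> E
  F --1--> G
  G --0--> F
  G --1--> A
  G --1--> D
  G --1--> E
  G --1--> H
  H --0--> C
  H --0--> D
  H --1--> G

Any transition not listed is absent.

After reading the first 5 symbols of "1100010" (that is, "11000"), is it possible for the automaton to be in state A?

No

Start in {S}.
Read '1': S→{S, B, E}; now {S, B, E}.
Read '1': S→{S, B, E}, B→∅, E→{A, D, E}; now {S, A, B, D, E}.
Read '0': S→{D}, A→{B}, B→{B}, D→∅, E→∅; now {B, D}.
Read '0': B→{B}, D→∅; now {B}.
Read '0': B→{B}; now {B}.
State A is not in {B}.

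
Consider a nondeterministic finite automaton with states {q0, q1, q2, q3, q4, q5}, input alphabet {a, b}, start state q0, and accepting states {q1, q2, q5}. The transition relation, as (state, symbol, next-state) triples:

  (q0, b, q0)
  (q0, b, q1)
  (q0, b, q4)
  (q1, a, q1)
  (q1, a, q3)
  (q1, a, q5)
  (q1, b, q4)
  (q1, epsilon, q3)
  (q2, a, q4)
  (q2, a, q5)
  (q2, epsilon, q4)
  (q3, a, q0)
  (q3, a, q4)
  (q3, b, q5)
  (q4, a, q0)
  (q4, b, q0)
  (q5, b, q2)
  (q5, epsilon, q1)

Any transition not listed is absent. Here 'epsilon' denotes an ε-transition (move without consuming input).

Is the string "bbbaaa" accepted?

Yes

Start in {q0}.
Read 'b': {q0} → {q0, q1, q3, q4}.
Read 'b': {q0, q1, q3, q4} → {q0, q1, q3, q4, q5}.
Read 'b': {q0, q1, q3, q4, q5} → {q0, q1, q2, q3, q4, q5}.
Read 'a': {q0, q1, q2, q3, q4, q5} → {q0, q1, q3, q4, q5}.
Read 'a': {q0, q1, q3, q4, q5} → {q0, q1, q3, q4, q5}.
Read 'a': {q0, q1, q3, q4, q5} → {q0, q1, q3, q4, q5}.
The final set {q0, q1, q3, q4, q5} contains the accepting states q1, q5.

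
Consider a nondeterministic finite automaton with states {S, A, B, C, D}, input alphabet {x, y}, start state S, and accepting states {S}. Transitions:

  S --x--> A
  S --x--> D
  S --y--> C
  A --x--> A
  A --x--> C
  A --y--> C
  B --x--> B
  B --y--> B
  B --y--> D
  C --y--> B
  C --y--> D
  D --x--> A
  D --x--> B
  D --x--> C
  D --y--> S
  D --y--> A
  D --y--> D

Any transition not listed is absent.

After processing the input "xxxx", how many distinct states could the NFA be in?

3

Start in {S}.
Read 'x': S→{A, D}; now {A, D}.
Read 'x': A→{A, C}, D→{A, B, C}; now {A, B, C}.
Read 'x': A→{A, C}, B→{B}, C→∅; now {A, B, C}.
Read 'x': A→{A, C}, B→{B}, C→∅; now {A, B, C}.
That set has 3 states.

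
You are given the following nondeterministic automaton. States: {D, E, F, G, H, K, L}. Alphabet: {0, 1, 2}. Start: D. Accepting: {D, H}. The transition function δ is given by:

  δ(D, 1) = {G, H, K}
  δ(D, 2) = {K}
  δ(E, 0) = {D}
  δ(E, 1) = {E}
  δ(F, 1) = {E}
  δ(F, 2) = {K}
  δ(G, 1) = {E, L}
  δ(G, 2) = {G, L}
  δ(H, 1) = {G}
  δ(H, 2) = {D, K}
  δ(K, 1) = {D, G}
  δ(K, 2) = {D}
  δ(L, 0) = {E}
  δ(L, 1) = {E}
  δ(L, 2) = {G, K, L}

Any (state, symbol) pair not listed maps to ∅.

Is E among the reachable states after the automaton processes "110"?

Yes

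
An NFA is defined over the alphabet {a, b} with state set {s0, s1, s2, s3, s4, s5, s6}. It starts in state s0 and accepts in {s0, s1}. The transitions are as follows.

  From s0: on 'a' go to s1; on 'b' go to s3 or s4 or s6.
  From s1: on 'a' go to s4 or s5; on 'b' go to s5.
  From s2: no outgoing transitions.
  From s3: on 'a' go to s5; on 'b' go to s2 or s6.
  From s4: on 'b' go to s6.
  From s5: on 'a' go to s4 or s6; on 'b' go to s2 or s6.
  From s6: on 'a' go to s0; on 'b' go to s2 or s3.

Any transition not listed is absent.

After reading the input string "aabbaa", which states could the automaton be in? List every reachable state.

{s4, s6}

Start in {s0}.
Read 'a': s0→{s1}; now {s1}.
Read 'a': s1→{s4, s5}; now {s4, s5}.
Read 'b': s4→{s6}, s5→{s2, s6}; now {s2, s6}.
Read 'b': s2→∅, s6→{s2, s3}; now {s2, s3}.
Read 'a': s2→∅, s3→{s5}; now {s5}.
Read 'a': s5→{s4, s6}; now {s4, s6}.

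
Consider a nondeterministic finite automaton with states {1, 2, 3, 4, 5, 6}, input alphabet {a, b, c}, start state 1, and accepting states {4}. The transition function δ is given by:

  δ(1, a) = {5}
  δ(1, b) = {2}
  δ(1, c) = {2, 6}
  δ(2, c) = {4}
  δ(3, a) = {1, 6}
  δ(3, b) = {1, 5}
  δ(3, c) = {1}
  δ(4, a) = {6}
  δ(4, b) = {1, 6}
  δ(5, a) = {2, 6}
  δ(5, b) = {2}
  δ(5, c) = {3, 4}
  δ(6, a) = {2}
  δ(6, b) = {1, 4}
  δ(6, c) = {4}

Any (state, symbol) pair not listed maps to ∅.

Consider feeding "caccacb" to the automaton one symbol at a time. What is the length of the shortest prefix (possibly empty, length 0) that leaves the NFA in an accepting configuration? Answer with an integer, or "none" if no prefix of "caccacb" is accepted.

3

Start in {1}.
Read 'c': 1→{2, 6}; now {2, 6}.
Read 'a': 2→∅, 6→{2}; now {2}.
Read 'c': 2→{4}; now {4}.
None of the earlier sets intersect F, but {4} does.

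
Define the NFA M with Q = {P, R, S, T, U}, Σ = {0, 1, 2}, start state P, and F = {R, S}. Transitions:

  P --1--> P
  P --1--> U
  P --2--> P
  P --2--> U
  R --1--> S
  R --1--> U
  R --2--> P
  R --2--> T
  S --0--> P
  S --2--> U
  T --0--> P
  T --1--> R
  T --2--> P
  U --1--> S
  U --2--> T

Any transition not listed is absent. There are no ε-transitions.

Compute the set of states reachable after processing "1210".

Start in {P}.
Read '1': P→{P, U}; now {P, U}.
Read '2': P→{P, U}, U→{T}; now {P, T, U}.
Read '1': P→{P, U}, T→{R}, U→{S}; now {P, R, S, U}.
Read '0': P→∅, R→∅, S→{P}, U→∅; now {P}.

{P}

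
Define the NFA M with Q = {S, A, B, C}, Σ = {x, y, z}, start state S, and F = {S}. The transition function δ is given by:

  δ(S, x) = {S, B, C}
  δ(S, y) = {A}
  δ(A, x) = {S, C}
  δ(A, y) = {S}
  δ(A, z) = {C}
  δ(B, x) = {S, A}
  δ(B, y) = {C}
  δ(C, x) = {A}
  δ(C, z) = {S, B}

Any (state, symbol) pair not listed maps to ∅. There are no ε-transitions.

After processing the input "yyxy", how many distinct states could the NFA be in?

2

Start in {S}.
Read 'y': S→{A}; now {A}.
Read 'y': A→{S}; now {S}.
Read 'x': S→{S, B, C}; now {S, B, C}.
Read 'y': S→{A}, B→{C}, C→∅; now {A, C}.
That set has 2 states.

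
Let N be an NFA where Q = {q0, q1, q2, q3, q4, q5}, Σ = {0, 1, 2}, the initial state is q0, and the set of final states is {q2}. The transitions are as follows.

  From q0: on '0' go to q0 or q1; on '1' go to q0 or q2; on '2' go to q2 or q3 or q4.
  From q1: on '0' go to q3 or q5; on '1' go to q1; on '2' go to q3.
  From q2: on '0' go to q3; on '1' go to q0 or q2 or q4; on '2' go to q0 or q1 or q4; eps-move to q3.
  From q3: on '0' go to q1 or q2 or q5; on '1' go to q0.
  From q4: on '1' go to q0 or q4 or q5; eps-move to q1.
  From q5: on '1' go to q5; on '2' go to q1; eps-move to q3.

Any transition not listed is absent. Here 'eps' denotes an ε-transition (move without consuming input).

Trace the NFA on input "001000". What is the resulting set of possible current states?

Start in {q0}.
Read '0': q0→{q0, q1}; now {q0, q1}.
Read '0': q0→{q0, q1}, q1→{q3, q5}; now {q0, q1, q3, q5}.
Read '1': q0→{q0, q2}, q1→{q1}, q3→{q0}, q5→{q5}; union {q0, q1, q2, q5}; ε-closure = {q0, q1, q2, q3, q5}.
Read '0': q0→{q0, q1}, q1→{q3, q5}, q2→{q3}, q3→{q1, q2, q5}, q5→∅; now {q0, q1, q2, q3, q5}.
Read '0': q0→{q0, q1}, q1→{q3, q5}, q2→{q3}, q3→{q1, q2, q5}, q5→∅; now {q0, q1, q2, q3, q5}.
Read '0': q0→{q0, q1}, q1→{q3, q5}, q2→{q3}, q3→{q1, q2, q5}, q5→∅; now {q0, q1, q2, q3, q5}.

{q0, q1, q2, q3, q5}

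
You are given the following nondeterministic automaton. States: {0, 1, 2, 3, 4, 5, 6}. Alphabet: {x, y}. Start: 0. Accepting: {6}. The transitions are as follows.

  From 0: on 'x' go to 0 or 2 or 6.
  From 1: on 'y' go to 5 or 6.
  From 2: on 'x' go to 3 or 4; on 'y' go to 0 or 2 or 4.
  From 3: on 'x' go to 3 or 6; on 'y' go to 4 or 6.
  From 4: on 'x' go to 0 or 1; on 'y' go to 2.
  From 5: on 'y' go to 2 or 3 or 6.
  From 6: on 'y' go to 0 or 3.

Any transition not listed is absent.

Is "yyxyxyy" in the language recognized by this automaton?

No

Start in {0}.
Read 'y': {0} → ∅.
The set is empty and remains empty for the remaining 6 symbols.
The final set ∅ contains no accepting state.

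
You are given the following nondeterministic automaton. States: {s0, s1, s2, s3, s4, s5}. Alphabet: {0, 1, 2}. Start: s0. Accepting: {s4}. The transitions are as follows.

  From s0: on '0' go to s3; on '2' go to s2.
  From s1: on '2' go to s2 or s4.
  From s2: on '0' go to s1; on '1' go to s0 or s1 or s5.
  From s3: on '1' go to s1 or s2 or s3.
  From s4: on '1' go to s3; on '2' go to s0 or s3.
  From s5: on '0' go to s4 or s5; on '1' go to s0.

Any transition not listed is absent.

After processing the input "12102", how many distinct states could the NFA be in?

Start in {s0}.
Read '1': s0→∅; now ∅.
The set is empty and remains empty for the remaining 4 symbols.
That set has 0 states.

0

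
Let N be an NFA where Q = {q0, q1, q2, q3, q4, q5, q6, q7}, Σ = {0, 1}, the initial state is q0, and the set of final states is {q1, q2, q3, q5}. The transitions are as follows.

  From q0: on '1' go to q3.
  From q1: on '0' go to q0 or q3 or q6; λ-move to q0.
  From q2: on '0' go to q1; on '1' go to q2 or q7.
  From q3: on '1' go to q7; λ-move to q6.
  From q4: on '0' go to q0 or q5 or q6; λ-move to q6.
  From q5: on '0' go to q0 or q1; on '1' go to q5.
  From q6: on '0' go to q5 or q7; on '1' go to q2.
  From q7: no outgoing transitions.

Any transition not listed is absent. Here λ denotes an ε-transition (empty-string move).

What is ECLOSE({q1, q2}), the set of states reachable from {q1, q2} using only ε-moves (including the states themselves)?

Begin with {q1, q2}.
ε-move q1 → q0; add q0.

{q0, q1, q2}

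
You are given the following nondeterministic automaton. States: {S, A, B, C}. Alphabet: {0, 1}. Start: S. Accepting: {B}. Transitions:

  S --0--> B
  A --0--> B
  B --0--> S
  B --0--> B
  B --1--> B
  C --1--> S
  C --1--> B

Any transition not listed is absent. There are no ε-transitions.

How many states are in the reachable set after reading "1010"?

0

Start in {S}.
Read '1': {S} → ∅.
The set is empty and remains empty for the remaining 3 symbols.
That set has 0 states.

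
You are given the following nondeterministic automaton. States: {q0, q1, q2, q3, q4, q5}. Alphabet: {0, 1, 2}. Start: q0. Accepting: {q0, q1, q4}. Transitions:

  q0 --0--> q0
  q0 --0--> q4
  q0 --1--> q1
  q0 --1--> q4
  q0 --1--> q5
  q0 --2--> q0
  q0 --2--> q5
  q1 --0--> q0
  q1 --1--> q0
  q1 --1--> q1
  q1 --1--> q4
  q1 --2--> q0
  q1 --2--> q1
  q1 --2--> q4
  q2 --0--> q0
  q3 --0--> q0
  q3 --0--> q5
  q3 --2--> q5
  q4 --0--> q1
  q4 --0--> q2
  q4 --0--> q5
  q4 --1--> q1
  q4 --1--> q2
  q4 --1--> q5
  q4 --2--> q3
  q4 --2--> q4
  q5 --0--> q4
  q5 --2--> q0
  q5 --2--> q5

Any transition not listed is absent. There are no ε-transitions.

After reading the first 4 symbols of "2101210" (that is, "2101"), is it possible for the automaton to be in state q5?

Start in {q0}.
Read '2': {q0} → {q0, q5}.
Read '1': {q0, q5} → {q1, q4, q5}.
Read '0': {q1, q4, q5} → {q0, q1, q2, q4, q5}.
Read '1': {q0, q1, q2, q4, q5} → {q0, q1, q2, q4, q5}.
State q5 is in {q0, q1, q2, q4, q5}.

Yes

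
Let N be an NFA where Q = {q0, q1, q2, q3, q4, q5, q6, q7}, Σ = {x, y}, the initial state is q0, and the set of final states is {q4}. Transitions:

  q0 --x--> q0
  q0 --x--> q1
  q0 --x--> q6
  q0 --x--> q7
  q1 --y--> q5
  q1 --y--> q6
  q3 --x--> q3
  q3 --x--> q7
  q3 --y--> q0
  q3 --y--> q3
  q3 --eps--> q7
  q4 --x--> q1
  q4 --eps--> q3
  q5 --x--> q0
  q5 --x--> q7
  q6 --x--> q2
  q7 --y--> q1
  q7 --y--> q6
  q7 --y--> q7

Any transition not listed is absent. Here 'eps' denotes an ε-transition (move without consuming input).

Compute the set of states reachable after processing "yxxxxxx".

∅

Start in {q0}.
Read 'y': q0→∅; now ∅.
The set is empty and remains empty for the remaining 6 symbols.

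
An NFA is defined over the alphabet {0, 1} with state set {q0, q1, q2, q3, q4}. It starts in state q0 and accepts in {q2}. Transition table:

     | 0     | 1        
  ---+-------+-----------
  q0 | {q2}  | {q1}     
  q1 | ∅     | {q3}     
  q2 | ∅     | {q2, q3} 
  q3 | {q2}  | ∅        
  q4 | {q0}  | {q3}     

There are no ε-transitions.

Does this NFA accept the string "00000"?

No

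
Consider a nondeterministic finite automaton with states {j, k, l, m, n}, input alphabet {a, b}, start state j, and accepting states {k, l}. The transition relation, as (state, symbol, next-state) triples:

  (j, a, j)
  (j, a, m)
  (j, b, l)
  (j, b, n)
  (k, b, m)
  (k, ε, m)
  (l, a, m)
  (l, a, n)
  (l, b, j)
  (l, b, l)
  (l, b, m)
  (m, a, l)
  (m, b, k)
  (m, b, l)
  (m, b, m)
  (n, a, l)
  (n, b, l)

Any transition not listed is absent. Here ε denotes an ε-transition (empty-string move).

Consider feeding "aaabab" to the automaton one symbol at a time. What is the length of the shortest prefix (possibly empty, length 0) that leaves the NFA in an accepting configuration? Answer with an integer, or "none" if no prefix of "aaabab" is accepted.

2

Start in {j}.
Read 'a': {j} → {j, m}.
Read 'a': {j, m} → {j, l, m}.
None of the earlier sets intersect F, but {j, l, m} does.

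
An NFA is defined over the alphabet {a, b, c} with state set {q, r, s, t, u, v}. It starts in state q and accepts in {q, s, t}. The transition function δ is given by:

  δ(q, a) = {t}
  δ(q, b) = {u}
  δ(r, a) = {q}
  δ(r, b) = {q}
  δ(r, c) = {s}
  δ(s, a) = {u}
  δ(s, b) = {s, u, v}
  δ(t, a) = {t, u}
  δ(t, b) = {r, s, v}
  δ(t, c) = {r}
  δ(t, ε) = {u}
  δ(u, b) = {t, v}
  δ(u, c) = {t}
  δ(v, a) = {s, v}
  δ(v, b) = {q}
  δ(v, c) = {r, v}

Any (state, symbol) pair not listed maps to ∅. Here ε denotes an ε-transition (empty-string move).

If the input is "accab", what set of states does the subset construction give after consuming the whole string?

{r, s, t, u, v}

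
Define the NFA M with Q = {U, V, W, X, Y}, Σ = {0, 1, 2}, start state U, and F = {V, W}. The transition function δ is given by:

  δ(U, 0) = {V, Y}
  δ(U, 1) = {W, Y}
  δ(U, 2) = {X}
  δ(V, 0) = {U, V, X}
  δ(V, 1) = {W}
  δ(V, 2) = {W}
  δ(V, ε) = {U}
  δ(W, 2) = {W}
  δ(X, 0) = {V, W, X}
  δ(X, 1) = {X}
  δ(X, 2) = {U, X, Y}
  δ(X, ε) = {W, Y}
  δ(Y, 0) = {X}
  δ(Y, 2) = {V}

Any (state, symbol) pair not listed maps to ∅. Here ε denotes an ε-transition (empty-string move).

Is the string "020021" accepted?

Start in {U}.
Read '0': U→{V, Y}; union {V, Y}; ε-closure = {U, V, Y}.
Read '2': U→{X}, V→{W}, Y→{V}; union {V, W, X}; ε-closure = {U, V, W, X, Y}.
Read '0': U→{V, Y}, V→{U, V, X}, W→∅, X→{V, W, X}, Y→{X}; now {U, V, W, X, Y}.
Read '0': U→{V, Y}, V→{U, V, X}, W→∅, X→{V, W, X}, Y→{X}; now {U, V, W, X, Y}.
Read '2': U→{X}, V→{W}, W→{W}, X→{U, X, Y}, Y→{V}; now {U, V, W, X, Y}.
Read '1': U→{W, Y}, V→{W}, W→∅, X→{X}, Y→∅; now {W, X, Y}.
The final set {W, X, Y} contains the accepting state W.

Yes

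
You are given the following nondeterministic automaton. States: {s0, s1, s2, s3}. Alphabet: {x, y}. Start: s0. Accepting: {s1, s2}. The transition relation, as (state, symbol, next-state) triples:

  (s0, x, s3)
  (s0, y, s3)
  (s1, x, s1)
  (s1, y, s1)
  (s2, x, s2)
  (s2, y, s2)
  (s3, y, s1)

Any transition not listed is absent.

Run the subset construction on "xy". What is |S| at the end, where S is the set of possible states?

1

Start in {s0}.
Read 'x': s0→{s3}; now {s3}.
Read 'y': s3→{s1}; now {s1}.
That set has 1 state.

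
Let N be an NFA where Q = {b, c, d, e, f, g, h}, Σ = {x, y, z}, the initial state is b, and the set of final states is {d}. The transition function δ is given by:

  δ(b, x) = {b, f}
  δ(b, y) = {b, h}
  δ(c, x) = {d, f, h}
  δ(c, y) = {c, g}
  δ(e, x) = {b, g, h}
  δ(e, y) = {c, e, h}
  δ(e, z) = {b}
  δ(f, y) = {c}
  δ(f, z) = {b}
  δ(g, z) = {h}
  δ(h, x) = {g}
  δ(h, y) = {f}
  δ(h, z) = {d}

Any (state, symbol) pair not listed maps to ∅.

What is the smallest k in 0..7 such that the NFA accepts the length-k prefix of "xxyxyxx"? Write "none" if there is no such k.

4

Start in {b}.
Read 'x': {b} → {b, f}.
Read 'x': {b, f} → {b, f}.
Read 'y': {b, f} → {b, c, h}.
Read 'x': {b, c, h} → {b, d, f, g, h}.
None of the earlier sets intersect F, but {b, d, f, g, h} does.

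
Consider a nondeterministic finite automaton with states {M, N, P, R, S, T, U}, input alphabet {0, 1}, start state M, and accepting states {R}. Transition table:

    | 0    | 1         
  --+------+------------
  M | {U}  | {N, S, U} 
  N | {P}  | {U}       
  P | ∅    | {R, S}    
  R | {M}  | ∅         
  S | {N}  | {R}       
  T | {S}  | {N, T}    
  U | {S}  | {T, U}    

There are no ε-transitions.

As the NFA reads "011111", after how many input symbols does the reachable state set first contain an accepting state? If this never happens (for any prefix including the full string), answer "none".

none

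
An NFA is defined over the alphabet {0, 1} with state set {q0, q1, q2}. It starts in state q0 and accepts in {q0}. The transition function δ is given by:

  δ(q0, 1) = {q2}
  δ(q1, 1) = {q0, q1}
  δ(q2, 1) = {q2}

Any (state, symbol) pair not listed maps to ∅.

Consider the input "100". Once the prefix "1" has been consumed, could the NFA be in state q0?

No

Start in {q0}.
Read '1': q0→{q2}; now {q2}.
State q0 is not in {q2}.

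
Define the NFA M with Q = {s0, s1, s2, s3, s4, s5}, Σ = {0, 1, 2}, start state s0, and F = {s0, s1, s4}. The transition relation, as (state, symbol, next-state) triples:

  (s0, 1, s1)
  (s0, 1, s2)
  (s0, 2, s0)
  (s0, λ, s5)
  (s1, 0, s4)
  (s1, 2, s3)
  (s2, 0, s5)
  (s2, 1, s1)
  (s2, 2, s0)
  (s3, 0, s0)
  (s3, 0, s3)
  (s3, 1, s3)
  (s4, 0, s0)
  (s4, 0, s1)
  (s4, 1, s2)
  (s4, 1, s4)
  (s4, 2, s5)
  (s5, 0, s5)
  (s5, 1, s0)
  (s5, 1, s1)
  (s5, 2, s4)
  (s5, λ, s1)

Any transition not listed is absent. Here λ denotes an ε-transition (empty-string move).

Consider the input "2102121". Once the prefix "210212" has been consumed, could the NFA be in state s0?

Yes

Start: ε-closure({s0}) = {s0, s1, s5}.
Read '2': {s0, s1, s5} → {s0, s1, s3, s4, s5}.
Read '1': {s0, s1, s3, s4, s5} → {s0, s1, s2, s3, s4, s5}.
Read '0': {s0, s1, s2, s3, s4, s5} → {s0, s1, s3, s4, s5}.
Read '2': {s0, s1, s3, s4, s5} → {s0, s1, s3, s4, s5}.
Read '1': {s0, s1, s3, s4, s5} → {s0, s1, s2, s3, s4, s5}.
Read '2': {s0, s1, s2, s3, s4, s5} → {s0, s1, s3, s4, s5}.
State s0 is in {s0, s1, s3, s4, s5}.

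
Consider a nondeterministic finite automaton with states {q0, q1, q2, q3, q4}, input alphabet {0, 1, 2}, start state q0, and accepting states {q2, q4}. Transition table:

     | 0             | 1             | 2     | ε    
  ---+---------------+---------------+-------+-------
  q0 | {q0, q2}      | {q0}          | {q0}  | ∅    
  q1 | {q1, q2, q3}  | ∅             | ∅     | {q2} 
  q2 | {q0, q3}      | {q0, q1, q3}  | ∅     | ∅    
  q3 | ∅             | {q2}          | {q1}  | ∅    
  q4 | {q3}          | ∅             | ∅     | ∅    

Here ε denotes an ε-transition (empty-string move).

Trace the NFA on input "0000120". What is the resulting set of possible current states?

{q0, q1, q2, q3}

Start in {q0}.
Read '0': q0→{q0, q2}; now {q0, q2}.
Read '0': q0→{q0, q2}, q2→{q0, q3}; now {q0, q2, q3}.
Read '0': q0→{q0, q2}, q2→{q0, q3}, q3→∅; now {q0, q2, q3}.
Read '0': q0→{q0, q2}, q2→{q0, q3}, q3→∅; now {q0, q2, q3}.
Read '1': q0→{q0}, q2→{q0, q1, q3}, q3→{q2}; now {q0, q1, q2, q3}.
Read '2': q0→{q0}, q1→∅, q2→∅, q3→{q1}; union {q0, q1}; ε-closure = {q0, q1, q2}.
Read '0': q0→{q0, q2}, q1→{q1, q2, q3}, q2→{q0, q3}; now {q0, q1, q2, q3}.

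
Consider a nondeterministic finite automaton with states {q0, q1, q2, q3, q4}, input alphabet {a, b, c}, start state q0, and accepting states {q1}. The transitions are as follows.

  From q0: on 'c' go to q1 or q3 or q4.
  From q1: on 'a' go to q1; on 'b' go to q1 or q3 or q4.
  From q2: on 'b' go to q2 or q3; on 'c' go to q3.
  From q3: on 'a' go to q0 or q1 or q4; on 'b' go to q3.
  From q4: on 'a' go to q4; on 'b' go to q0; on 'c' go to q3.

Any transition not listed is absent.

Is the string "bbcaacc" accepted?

Start in {q0}.
Read 'b': q0→∅; now ∅.
The set is empty and remains empty for the remaining 6 symbols.
The final set ∅ contains no accepting state.

No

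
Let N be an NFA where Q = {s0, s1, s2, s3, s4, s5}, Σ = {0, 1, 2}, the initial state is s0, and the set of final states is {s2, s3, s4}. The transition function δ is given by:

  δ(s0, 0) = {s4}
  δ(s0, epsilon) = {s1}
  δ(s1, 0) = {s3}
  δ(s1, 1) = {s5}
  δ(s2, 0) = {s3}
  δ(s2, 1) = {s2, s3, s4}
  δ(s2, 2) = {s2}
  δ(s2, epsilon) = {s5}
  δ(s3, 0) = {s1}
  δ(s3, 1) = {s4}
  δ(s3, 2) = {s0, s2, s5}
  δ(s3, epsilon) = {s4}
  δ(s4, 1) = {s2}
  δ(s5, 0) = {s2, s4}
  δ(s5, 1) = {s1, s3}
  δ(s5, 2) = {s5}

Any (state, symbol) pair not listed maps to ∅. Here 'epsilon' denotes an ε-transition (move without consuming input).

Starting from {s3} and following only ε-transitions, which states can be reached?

{s3, s4}

Begin with {s3}.
ε-move s3 → s4; add s4.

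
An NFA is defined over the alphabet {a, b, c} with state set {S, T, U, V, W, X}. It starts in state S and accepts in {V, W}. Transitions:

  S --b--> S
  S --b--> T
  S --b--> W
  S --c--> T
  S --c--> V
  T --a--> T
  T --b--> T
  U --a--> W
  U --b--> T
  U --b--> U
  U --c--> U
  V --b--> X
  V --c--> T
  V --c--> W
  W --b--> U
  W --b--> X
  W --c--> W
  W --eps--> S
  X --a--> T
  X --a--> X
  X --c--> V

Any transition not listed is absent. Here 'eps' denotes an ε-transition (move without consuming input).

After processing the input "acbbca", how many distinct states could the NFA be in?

Start in {S}.
Read 'a': S→∅; now ∅.
The set is empty and remains empty for the remaining 5 symbols.
That set has 0 states.

0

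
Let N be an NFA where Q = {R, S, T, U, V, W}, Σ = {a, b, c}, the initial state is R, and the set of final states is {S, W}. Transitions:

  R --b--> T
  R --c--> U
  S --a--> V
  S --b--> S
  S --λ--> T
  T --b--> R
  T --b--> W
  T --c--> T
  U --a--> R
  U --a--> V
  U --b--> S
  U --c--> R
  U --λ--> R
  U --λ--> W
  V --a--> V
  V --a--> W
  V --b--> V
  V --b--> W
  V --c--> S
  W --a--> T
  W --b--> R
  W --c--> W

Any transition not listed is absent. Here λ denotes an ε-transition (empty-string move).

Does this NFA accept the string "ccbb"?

Yes

Start in {R}.
Read 'c': R→{U}; union {U}; ε-closure = {R, U, W}.
Read 'c': R→{U}, U→{R}, W→{W}; now {R, U, W}.
Read 'b': R→{T}, U→{S}, W→{R}; now {R, S, T}.
Read 'b': R→{T}, S→{S}, T→{R, W}; now {R, S, T, W}.
The final set {R, S, T, W} contains the accepting states S, W.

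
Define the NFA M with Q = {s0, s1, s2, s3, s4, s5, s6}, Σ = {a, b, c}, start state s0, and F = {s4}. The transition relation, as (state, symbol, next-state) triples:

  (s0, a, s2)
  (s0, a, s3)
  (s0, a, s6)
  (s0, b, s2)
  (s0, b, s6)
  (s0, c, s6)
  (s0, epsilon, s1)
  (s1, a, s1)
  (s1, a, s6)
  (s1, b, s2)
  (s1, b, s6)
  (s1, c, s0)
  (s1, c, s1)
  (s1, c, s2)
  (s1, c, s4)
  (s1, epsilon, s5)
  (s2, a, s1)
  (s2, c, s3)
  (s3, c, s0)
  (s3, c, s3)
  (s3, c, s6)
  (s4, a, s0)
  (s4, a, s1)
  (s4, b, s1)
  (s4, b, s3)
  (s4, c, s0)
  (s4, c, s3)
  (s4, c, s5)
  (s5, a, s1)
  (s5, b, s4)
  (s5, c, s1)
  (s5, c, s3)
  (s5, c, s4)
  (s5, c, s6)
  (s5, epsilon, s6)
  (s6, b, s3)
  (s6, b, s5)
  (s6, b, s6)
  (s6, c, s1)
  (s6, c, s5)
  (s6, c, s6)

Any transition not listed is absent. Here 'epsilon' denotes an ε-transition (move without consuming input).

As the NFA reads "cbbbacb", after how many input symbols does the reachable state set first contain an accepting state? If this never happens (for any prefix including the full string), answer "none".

1

Start: ε-closure({s0}) = {s0, s1, s5, s6}.
Read 'c': s0→{s6}, s1→{s0, s1, s2, s4}, s5→{s1, s3, s4, s6}, s6→{s1, s5, s6}; now {s0, s1, s2, s3, s4, s5, s6}.
None of the earlier sets intersect F, but {s0, s1, s2, s3, s4, s5, s6} does.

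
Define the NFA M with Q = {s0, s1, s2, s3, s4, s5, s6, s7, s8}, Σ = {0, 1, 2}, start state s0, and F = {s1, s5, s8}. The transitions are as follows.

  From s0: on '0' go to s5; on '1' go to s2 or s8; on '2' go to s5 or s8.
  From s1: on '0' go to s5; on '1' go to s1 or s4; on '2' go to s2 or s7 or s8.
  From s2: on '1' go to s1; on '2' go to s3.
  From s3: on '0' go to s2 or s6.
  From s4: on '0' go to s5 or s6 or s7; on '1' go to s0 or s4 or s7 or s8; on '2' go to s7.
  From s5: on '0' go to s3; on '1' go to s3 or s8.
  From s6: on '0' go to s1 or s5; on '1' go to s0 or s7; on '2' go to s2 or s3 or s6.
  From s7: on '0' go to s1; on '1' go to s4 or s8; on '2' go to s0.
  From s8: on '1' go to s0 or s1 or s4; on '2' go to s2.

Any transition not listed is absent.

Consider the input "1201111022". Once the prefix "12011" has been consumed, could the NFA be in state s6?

Start in {s0}.
Read '1': {s0} → {s2, s8}.
Read '2': {s2, s8} → {s2, s3}.
Read '0': {s2, s3} → {s2, s6}.
Read '1': {s2, s6} → {s0, s1, s7}.
Read '1': {s0, s1, s7} → {s1, s2, s4, s8}.
State s6 is not in {s1, s2, s4, s8}.

No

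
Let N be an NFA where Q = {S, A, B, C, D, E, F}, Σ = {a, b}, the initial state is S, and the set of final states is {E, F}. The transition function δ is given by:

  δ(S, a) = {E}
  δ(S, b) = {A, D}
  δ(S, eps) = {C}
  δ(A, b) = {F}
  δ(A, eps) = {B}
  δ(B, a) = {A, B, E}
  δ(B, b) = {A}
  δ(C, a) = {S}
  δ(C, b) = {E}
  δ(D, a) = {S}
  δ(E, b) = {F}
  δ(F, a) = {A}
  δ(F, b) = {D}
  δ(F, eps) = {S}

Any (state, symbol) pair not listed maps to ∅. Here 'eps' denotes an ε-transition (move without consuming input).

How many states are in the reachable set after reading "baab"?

7

Start: ε-closure({S}) = {S, C}.
Read 'b': S→{A, D}, C→{E}; union {A, D, E}; ε-closure = {A, B, D, E}.
Read 'a': A→∅, B→{A, B, E}, D→{S}, E→∅; union {S, A, B, E}; ε-closure = {S, A, B, C, E}.
Read 'a': S→{E}, A→∅, B→{A, B, E}, C→{S}, E→∅; union {S, A, B, E}; ε-closure = {S, A, B, C, E}.
Read 'b': S→{A, D}, A→{F}, B→{A}, C→{E}, E→{F}; union {A, D, E, F}; ε-closure = {S, A, B, C, D, E, F}.
That set has 7 states.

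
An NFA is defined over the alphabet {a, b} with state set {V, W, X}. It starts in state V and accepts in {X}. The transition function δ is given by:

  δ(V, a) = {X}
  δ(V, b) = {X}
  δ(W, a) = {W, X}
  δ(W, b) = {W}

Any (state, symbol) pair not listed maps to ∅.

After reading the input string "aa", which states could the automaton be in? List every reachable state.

Start in {V}.
Read 'a': V→{X}; now {X}.
Read 'a': X→∅; now ∅.

∅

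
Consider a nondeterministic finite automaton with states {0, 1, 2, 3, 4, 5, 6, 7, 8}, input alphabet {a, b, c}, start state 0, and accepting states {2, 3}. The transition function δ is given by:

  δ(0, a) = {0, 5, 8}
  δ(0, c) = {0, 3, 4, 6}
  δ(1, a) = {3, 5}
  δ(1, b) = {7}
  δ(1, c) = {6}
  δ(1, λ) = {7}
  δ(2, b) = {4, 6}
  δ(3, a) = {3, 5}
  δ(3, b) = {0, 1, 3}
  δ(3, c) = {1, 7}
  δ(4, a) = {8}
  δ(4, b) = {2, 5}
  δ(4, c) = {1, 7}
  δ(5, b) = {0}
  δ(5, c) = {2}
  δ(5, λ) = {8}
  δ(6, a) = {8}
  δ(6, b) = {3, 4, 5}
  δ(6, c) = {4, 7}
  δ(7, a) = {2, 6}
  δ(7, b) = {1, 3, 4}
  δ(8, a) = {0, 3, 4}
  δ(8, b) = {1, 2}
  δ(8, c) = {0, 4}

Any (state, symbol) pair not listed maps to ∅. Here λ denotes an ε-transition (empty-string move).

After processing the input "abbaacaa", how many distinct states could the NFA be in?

5

Start in {0}.
Read 'a': 0→{0, 5, 8}; now {0, 5, 8}.
Read 'b': 0→∅, 5→{0}, 8→{1, 2}; union {0, 1, 2}; ε-closure = {0, 1, 2, 7}.
Read 'b': 0→∅, 1→{7}, 2→{4, 6}, 7→{1, 3, 4}; now {1, 3, 4, 6, 7}.
Read 'a': 1→{3, 5}, 3→{3, 5}, 4→{8}, 6→{8}, 7→{2, 6}; now {2, 3, 5, 6, 8}.
Read 'a': 2→∅, 3→{3, 5}, 5→∅, 6→{8}, 8→{0, 3, 4}; now {0, 3, 4, 5, 8}.
Read 'c': 0→{0, 3, 4, 6}, 3→{1, 7}, 4→{1, 7}, 5→{2}, 8→{0, 4}; now {0, 1, 2, 3, 4, 6, 7}.
Read 'a': 0→{0, 5, 8}, 1→{3, 5}, 2→∅, 3→{3, 5}, 4→{8}, 6→{8}, 7→{2, 6}; now {0, 2, 3, 5, 6, 8}.
Read 'a': 0→{0, 5, 8}, 2→∅, 3→{3, 5}, 5→∅, 6→{8}, 8→{0, 3, 4}; now {0, 3, 4, 5, 8}.
That set has 5 states.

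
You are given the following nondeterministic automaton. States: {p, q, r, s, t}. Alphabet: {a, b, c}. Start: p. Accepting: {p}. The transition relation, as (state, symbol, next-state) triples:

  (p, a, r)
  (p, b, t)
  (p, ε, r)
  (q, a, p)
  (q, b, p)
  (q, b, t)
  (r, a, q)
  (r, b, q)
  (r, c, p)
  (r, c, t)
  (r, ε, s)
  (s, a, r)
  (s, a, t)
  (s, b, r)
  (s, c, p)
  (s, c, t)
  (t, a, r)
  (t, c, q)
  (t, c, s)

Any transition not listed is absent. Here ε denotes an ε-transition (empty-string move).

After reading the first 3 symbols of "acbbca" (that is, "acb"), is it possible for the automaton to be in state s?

Start: ε-closure({p}) = {p, r, s}.
Read 'a': {p, r, s} → {q, r, s, t}.
Read 'c': {q, r, s, t} → {p, q, r, s, t}.
Read 'b': {p, q, r, s, t} → {p, q, r, s, t}.
State s is in {p, q, r, s, t}.

Yes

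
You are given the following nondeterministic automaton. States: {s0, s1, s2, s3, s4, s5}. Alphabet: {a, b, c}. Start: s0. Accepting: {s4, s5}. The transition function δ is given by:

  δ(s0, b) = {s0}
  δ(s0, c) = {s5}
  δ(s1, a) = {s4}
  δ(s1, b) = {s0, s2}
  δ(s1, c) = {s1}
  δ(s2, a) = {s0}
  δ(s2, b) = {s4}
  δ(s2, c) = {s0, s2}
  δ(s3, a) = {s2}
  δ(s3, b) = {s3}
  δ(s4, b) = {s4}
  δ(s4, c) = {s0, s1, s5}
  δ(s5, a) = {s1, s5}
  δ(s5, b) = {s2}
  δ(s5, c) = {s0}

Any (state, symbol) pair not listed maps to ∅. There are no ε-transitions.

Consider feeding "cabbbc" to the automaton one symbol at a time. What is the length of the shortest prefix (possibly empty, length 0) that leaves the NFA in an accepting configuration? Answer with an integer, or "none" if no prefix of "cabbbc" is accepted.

1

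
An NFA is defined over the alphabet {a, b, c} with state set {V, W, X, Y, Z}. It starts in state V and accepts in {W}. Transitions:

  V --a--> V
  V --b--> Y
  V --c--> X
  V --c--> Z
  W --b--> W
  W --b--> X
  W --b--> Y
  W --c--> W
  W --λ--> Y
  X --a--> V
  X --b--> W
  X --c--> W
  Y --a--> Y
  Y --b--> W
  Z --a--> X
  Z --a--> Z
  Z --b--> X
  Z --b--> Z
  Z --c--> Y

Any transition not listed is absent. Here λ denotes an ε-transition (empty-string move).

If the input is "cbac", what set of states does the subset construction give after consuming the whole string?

{W, X, Y, Z}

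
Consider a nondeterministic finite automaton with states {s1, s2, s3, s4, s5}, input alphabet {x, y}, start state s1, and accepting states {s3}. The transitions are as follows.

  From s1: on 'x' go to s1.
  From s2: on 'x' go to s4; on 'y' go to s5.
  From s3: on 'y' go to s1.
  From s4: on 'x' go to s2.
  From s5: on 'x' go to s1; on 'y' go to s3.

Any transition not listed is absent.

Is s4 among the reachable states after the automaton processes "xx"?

No

Start in {s1}.
Read 'x': s1→{s1}; now {s1}.
Read 'x': s1→{s1}; now {s1}.
State s4 is not in {s1}.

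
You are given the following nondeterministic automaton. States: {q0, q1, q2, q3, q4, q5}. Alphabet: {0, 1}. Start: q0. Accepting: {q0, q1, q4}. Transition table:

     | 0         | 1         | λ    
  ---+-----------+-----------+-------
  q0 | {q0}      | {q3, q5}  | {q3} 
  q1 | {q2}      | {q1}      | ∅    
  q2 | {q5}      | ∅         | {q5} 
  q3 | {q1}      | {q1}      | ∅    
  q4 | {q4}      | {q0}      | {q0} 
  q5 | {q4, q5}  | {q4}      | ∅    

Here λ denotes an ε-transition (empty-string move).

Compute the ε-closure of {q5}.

{q5}

Begin with {q5}.
No ε-moves leave this set, so the closure equals the set itself.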